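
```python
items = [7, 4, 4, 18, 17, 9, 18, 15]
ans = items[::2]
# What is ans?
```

items has length 8. The slice items[::2] selects indices [0, 2, 4, 6] (0->7, 2->4, 4->17, 6->18), giving [7, 4, 17, 18].

[7, 4, 17, 18]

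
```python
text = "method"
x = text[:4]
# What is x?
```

text has length 6. The slice text[:4] selects indices [0, 1, 2, 3] (0->'m', 1->'e', 2->'t', 3->'h'), giving 'meth'.

'meth'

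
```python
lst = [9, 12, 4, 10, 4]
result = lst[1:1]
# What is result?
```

lst has length 5. The slice lst[1:1] resolves to an empty index range, so the result is [].

[]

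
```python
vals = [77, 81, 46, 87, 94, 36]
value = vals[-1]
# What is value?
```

vals has length 6. Negative index -1 maps to positive index 6 + (-1) = 5. vals[5] = 36.

36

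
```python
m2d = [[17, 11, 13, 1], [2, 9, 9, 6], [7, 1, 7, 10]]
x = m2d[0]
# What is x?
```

m2d has 3 rows. Row 0 is [17, 11, 13, 1].

[17, 11, 13, 1]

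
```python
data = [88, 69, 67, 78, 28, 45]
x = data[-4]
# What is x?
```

data has length 6. Negative index -4 maps to positive index 6 + (-4) = 2. data[2] = 67.

67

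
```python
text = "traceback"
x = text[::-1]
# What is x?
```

text has length 9. The slice text[::-1] selects indices [8, 7, 6, 5, 4, 3, 2, 1, 0] (8->'k', 7->'c', 6->'a', 5->'b', 4->'e', 3->'c', 2->'a', 1->'r', 0->'t'), giving 'kcabecart'.

'kcabecart'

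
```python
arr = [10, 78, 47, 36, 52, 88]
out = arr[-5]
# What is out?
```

arr has length 6. Negative index -5 maps to positive index 6 + (-5) = 1. arr[1] = 78.

78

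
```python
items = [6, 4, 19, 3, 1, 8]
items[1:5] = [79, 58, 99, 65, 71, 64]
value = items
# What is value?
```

items starts as [6, 4, 19, 3, 1, 8] (length 6). The slice items[1:5] covers indices [1, 2, 3, 4] with values [4, 19, 3, 1]. Replacing that slice with [79, 58, 99, 65, 71, 64] (different length) produces [6, 79, 58, 99, 65, 71, 64, 8].

[6, 79, 58, 99, 65, 71, 64, 8]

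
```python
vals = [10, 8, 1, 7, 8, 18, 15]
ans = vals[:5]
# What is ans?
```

vals has length 7. The slice vals[:5] selects indices [0, 1, 2, 3, 4] (0->10, 1->8, 2->1, 3->7, 4->8), giving [10, 8, 1, 7, 8].

[10, 8, 1, 7, 8]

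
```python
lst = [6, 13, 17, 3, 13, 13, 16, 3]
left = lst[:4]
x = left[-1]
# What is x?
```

lst has length 8. The slice lst[:4] selects indices [0, 1, 2, 3] (0->6, 1->13, 2->17, 3->3), giving [6, 13, 17, 3]. So left = [6, 13, 17, 3]. Then left[-1] = 3.

3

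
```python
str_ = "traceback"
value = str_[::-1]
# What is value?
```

str_ has length 9. The slice str_[::-1] selects indices [8, 7, 6, 5, 4, 3, 2, 1, 0] (8->'k', 7->'c', 6->'a', 5->'b', 4->'e', 3->'c', 2->'a', 1->'r', 0->'t'), giving 'kcabecart'.

'kcabecart'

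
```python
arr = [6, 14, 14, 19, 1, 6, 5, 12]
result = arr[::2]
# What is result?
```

arr has length 8. The slice arr[::2] selects indices [0, 2, 4, 6] (0->6, 2->14, 4->1, 6->5), giving [6, 14, 1, 5].

[6, 14, 1, 5]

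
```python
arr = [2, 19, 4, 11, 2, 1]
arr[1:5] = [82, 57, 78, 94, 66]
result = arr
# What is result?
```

arr starts as [2, 19, 4, 11, 2, 1] (length 6). The slice arr[1:5] covers indices [1, 2, 3, 4] with values [19, 4, 11, 2]. Replacing that slice with [82, 57, 78, 94, 66] (different length) produces [2, 82, 57, 78, 94, 66, 1].

[2, 82, 57, 78, 94, 66, 1]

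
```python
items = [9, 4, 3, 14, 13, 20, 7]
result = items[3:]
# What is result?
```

items has length 7. The slice items[3:] selects indices [3, 4, 5, 6] (3->14, 4->13, 5->20, 6->7), giving [14, 13, 20, 7].

[14, 13, 20, 7]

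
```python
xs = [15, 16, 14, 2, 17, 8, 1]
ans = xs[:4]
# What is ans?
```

xs has length 7. The slice xs[:4] selects indices [0, 1, 2, 3] (0->15, 1->16, 2->14, 3->2), giving [15, 16, 14, 2].

[15, 16, 14, 2]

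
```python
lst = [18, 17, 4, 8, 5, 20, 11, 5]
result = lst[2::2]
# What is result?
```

lst has length 8. The slice lst[2::2] selects indices [2, 4, 6] (2->4, 4->5, 6->11), giving [4, 5, 11].

[4, 5, 11]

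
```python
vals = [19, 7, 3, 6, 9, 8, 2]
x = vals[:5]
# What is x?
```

vals has length 7. The slice vals[:5] selects indices [0, 1, 2, 3, 4] (0->19, 1->7, 2->3, 3->6, 4->9), giving [19, 7, 3, 6, 9].

[19, 7, 3, 6, 9]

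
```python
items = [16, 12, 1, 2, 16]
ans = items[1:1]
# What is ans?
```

items has length 5. The slice items[1:1] resolves to an empty index range, so the result is [].

[]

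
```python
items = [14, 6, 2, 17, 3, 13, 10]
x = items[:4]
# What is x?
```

items has length 7. The slice items[:4] selects indices [0, 1, 2, 3] (0->14, 1->6, 2->2, 3->17), giving [14, 6, 2, 17].

[14, 6, 2, 17]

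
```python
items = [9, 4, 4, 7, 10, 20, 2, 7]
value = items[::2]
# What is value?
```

items has length 8. The slice items[::2] selects indices [0, 2, 4, 6] (0->9, 2->4, 4->10, 6->2), giving [9, 4, 10, 2].

[9, 4, 10, 2]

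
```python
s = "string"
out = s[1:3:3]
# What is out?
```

s has length 6. The slice s[1:3:3] selects indices [1] (1->'t'), giving 't'.

't'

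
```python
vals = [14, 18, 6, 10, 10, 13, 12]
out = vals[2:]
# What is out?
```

vals has length 7. The slice vals[2:] selects indices [2, 3, 4, 5, 6] (2->6, 3->10, 4->10, 5->13, 6->12), giving [6, 10, 10, 13, 12].

[6, 10, 10, 13, 12]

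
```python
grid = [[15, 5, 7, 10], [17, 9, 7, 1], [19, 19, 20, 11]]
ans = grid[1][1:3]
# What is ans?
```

grid[1] = [17, 9, 7, 1]. grid[1] has length 4. The slice grid[1][1:3] selects indices [1, 2] (1->9, 2->7), giving [9, 7].

[9, 7]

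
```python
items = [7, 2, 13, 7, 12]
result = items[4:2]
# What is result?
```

items has length 5. The slice items[4:2] resolves to an empty index range, so the result is [].

[]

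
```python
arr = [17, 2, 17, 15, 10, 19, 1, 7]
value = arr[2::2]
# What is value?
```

arr has length 8. The slice arr[2::2] selects indices [2, 4, 6] (2->17, 4->10, 6->1), giving [17, 10, 1].

[17, 10, 1]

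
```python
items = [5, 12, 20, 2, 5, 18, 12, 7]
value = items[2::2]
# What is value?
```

items has length 8. The slice items[2::2] selects indices [2, 4, 6] (2->20, 4->5, 6->12), giving [20, 5, 12].

[20, 5, 12]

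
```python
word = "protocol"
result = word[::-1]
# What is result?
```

word has length 8. The slice word[::-1] selects indices [7, 6, 5, 4, 3, 2, 1, 0] (7->'l', 6->'o', 5->'c', 4->'o', 3->'t', 2->'o', 1->'r', 0->'p'), giving 'locotorp'.

'locotorp'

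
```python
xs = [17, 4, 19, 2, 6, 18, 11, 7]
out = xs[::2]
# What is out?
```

xs has length 8. The slice xs[::2] selects indices [0, 2, 4, 6] (0->17, 2->19, 4->6, 6->11), giving [17, 19, 6, 11].

[17, 19, 6, 11]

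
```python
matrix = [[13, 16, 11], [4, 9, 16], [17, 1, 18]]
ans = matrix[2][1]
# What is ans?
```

matrix[2] = [17, 1, 18]. Taking column 1 of that row yields 1.

1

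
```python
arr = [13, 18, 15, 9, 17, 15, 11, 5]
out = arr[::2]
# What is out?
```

arr has length 8. The slice arr[::2] selects indices [0, 2, 4, 6] (0->13, 2->15, 4->17, 6->11), giving [13, 15, 17, 11].

[13, 15, 17, 11]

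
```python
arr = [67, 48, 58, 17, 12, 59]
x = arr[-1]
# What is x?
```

arr has length 6. Negative index -1 maps to positive index 6 + (-1) = 5. arr[5] = 59.

59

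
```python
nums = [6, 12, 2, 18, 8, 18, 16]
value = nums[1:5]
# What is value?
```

nums has length 7. The slice nums[1:5] selects indices [1, 2, 3, 4] (1->12, 2->2, 3->18, 4->8), giving [12, 2, 18, 8].

[12, 2, 18, 8]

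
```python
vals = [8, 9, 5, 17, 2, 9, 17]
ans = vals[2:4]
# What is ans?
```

vals has length 7. The slice vals[2:4] selects indices [2, 3] (2->5, 3->17), giving [5, 17].

[5, 17]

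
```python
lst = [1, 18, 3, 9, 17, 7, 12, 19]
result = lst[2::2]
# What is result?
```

lst has length 8. The slice lst[2::2] selects indices [2, 4, 6] (2->3, 4->17, 6->12), giving [3, 17, 12].

[3, 17, 12]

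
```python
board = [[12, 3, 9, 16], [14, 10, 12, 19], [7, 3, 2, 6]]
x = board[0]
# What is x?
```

board has 3 rows. Row 0 is [12, 3, 9, 16].

[12, 3, 9, 16]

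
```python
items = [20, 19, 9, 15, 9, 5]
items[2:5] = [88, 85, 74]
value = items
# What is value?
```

items starts as [20, 19, 9, 15, 9, 5] (length 6). The slice items[2:5] covers indices [2, 3, 4] with values [9, 15, 9]. Replacing that slice with [88, 85, 74] (same length) produces [20, 19, 88, 85, 74, 5].

[20, 19, 88, 85, 74, 5]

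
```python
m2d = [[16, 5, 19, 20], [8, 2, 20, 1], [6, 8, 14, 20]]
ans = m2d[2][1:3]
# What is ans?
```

m2d[2] = [6, 8, 14, 20]. m2d[2] has length 4. The slice m2d[2][1:3] selects indices [1, 2] (1->8, 2->14), giving [8, 14].

[8, 14]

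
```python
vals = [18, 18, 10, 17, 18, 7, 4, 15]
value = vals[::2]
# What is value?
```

vals has length 8. The slice vals[::2] selects indices [0, 2, 4, 6] (0->18, 2->10, 4->18, 6->4), giving [18, 10, 18, 4].

[18, 10, 18, 4]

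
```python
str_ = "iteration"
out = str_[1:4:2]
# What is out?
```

str_ has length 9. The slice str_[1:4:2] selects indices [1, 3] (1->'t', 3->'r'), giving 'tr'.

'tr'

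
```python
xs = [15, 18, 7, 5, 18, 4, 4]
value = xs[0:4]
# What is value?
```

xs has length 7. The slice xs[0:4] selects indices [0, 1, 2, 3] (0->15, 1->18, 2->7, 3->5), giving [15, 18, 7, 5].

[15, 18, 7, 5]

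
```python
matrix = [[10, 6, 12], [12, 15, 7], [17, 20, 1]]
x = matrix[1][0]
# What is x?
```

matrix[1] = [12, 15, 7]. Taking column 0 of that row yields 12.

12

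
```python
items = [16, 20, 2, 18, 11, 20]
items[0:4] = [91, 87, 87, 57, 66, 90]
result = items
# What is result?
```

items starts as [16, 20, 2, 18, 11, 20] (length 6). The slice items[0:4] covers indices [0, 1, 2, 3] with values [16, 20, 2, 18]. Replacing that slice with [91, 87, 87, 57, 66, 90] (different length) produces [91, 87, 87, 57, 66, 90, 11, 20].

[91, 87, 87, 57, 66, 90, 11, 20]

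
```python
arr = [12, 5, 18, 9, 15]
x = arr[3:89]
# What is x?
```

arr has length 5. The slice arr[3:89] selects indices [3, 4] (3->9, 4->15), giving [9, 15].

[9, 15]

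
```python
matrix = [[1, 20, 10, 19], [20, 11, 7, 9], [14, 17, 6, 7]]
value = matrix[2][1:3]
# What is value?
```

matrix[2] = [14, 17, 6, 7]. matrix[2] has length 4. The slice matrix[2][1:3] selects indices [1, 2] (1->17, 2->6), giving [17, 6].

[17, 6]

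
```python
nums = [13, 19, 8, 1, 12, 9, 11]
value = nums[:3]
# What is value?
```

nums has length 7. The slice nums[:3] selects indices [0, 1, 2] (0->13, 1->19, 2->8), giving [13, 19, 8].

[13, 19, 8]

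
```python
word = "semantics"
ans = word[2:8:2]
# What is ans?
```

word has length 9. The slice word[2:8:2] selects indices [2, 4, 6] (2->'m', 4->'n', 6->'i'), giving 'mni'.

'mni'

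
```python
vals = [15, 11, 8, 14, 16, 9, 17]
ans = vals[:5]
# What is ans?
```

vals has length 7. The slice vals[:5] selects indices [0, 1, 2, 3, 4] (0->15, 1->11, 2->8, 3->14, 4->16), giving [15, 11, 8, 14, 16].

[15, 11, 8, 14, 16]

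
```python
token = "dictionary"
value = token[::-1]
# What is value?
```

token has length 10. The slice token[::-1] selects indices [9, 8, 7, 6, 5, 4, 3, 2, 1, 0] (9->'y', 8->'r', 7->'a', 6->'n', 5->'o', 4->'i', 3->'t', 2->'c', 1->'i', 0->'d'), giving 'yranoitcid'.

'yranoitcid'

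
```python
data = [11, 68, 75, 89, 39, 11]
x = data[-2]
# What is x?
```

data has length 6. Negative index -2 maps to positive index 6 + (-2) = 4. data[4] = 39.

39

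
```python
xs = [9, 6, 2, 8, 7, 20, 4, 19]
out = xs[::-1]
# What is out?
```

xs has length 8. The slice xs[::-1] selects indices [7, 6, 5, 4, 3, 2, 1, 0] (7->19, 6->4, 5->20, 4->7, 3->8, 2->2, 1->6, 0->9), giving [19, 4, 20, 7, 8, 2, 6, 9].

[19, 4, 20, 7, 8, 2, 6, 9]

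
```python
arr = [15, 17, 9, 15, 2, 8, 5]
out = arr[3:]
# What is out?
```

arr has length 7. The slice arr[3:] selects indices [3, 4, 5, 6] (3->15, 4->2, 5->8, 6->5), giving [15, 2, 8, 5].

[15, 2, 8, 5]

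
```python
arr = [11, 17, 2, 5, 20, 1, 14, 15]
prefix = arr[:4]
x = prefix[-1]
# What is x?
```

arr has length 8. The slice arr[:4] selects indices [0, 1, 2, 3] (0->11, 1->17, 2->2, 3->5), giving [11, 17, 2, 5]. So prefix = [11, 17, 2, 5]. Then prefix[-1] = 5.

5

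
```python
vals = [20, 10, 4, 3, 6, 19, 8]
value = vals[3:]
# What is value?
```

vals has length 7. The slice vals[3:] selects indices [3, 4, 5, 6] (3->3, 4->6, 5->19, 6->8), giving [3, 6, 19, 8].

[3, 6, 19, 8]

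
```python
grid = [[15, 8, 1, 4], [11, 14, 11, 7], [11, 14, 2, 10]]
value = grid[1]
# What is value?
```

grid has 3 rows. Row 1 is [11, 14, 11, 7].

[11, 14, 11, 7]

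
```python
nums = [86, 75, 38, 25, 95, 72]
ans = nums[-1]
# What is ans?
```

nums has length 6. Negative index -1 maps to positive index 6 + (-1) = 5. nums[5] = 72.

72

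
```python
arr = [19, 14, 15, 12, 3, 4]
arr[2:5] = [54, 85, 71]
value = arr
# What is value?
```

arr starts as [19, 14, 15, 12, 3, 4] (length 6). The slice arr[2:5] covers indices [2, 3, 4] with values [15, 12, 3]. Replacing that slice with [54, 85, 71] (same length) produces [19, 14, 54, 85, 71, 4].

[19, 14, 54, 85, 71, 4]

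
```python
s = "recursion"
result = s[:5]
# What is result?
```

s has length 9. The slice s[:5] selects indices [0, 1, 2, 3, 4] (0->'r', 1->'e', 2->'c', 3->'u', 4->'r'), giving 'recur'.

'recur'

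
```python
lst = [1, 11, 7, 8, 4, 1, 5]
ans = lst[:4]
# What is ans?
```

lst has length 7. The slice lst[:4] selects indices [0, 1, 2, 3] (0->1, 1->11, 2->7, 3->8), giving [1, 11, 7, 8].

[1, 11, 7, 8]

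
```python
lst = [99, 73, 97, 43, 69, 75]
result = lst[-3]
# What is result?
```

lst has length 6. Negative index -3 maps to positive index 6 + (-3) = 3. lst[3] = 43.

43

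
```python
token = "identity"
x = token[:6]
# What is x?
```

token has length 8. The slice token[:6] selects indices [0, 1, 2, 3, 4, 5] (0->'i', 1->'d', 2->'e', 3->'n', 4->'t', 5->'i'), giving 'identi'.

'identi'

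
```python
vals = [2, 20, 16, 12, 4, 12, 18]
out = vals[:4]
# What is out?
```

vals has length 7. The slice vals[:4] selects indices [0, 1, 2, 3] (0->2, 1->20, 2->16, 3->12), giving [2, 20, 16, 12].

[2, 20, 16, 12]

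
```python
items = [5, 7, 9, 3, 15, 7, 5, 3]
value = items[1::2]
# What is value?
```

items has length 8. The slice items[1::2] selects indices [1, 3, 5, 7] (1->7, 3->3, 5->7, 7->3), giving [7, 3, 7, 3].

[7, 3, 7, 3]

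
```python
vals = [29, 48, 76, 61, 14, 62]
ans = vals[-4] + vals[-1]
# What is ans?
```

vals has length 6. Negative index -4 maps to positive index 6 + (-4) = 2. vals[2] = 76.
vals has length 6. Negative index -1 maps to positive index 6 + (-1) = 5. vals[5] = 62.
Sum: 76 + 62 = 138.

138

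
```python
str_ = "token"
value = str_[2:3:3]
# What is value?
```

str_ has length 5. The slice str_[2:3:3] selects indices [2] (2->'k'), giving 'k'.

'k'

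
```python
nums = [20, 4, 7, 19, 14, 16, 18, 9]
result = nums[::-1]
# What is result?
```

nums has length 8. The slice nums[::-1] selects indices [7, 6, 5, 4, 3, 2, 1, 0] (7->9, 6->18, 5->16, 4->14, 3->19, 2->7, 1->4, 0->20), giving [9, 18, 16, 14, 19, 7, 4, 20].

[9, 18, 16, 14, 19, 7, 4, 20]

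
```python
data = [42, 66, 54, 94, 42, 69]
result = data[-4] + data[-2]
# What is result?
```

data has length 6. Negative index -4 maps to positive index 6 + (-4) = 2. data[2] = 54.
data has length 6. Negative index -2 maps to positive index 6 + (-2) = 4. data[4] = 42.
Sum: 54 + 42 = 96.

96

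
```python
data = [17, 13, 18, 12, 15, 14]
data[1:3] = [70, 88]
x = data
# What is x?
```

data starts as [17, 13, 18, 12, 15, 14] (length 6). The slice data[1:3] covers indices [1, 2] with values [13, 18]. Replacing that slice with [70, 88] (same length) produces [17, 70, 88, 12, 15, 14].

[17, 70, 88, 12, 15, 14]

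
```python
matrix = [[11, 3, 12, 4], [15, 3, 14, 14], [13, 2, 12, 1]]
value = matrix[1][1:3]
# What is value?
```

matrix[1] = [15, 3, 14, 14]. matrix[1] has length 4. The slice matrix[1][1:3] selects indices [1, 2] (1->3, 2->14), giving [3, 14].

[3, 14]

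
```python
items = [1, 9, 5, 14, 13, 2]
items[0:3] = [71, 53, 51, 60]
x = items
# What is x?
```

items starts as [1, 9, 5, 14, 13, 2] (length 6). The slice items[0:3] covers indices [0, 1, 2] with values [1, 9, 5]. Replacing that slice with [71, 53, 51, 60] (different length) produces [71, 53, 51, 60, 14, 13, 2].

[71, 53, 51, 60, 14, 13, 2]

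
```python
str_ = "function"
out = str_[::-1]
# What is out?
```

str_ has length 8. The slice str_[::-1] selects indices [7, 6, 5, 4, 3, 2, 1, 0] (7->'n', 6->'o', 5->'i', 4->'t', 3->'c', 2->'n', 1->'u', 0->'f'), giving 'noitcnuf'.

'noitcnuf'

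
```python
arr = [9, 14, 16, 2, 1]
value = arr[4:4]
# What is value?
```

arr has length 5. The slice arr[4:4] resolves to an empty index range, so the result is [].

[]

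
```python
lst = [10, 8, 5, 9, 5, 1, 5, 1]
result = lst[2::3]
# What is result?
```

lst has length 8. The slice lst[2::3] selects indices [2, 5] (2->5, 5->1), giving [5, 1].

[5, 1]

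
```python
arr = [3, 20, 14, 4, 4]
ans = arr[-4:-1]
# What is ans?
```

arr has length 5. The slice arr[-4:-1] selects indices [1, 2, 3] (1->20, 2->14, 3->4), giving [20, 14, 4].

[20, 14, 4]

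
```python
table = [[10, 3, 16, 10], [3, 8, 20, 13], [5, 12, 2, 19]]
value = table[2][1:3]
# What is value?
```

table[2] = [5, 12, 2, 19]. table[2] has length 4. The slice table[2][1:3] selects indices [1, 2] (1->12, 2->2), giving [12, 2].

[12, 2]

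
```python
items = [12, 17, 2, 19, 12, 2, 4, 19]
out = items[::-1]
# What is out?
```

items has length 8. The slice items[::-1] selects indices [7, 6, 5, 4, 3, 2, 1, 0] (7->19, 6->4, 5->2, 4->12, 3->19, 2->2, 1->17, 0->12), giving [19, 4, 2, 12, 19, 2, 17, 12].

[19, 4, 2, 12, 19, 2, 17, 12]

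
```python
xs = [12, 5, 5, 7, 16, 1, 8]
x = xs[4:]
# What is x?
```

xs has length 7. The slice xs[4:] selects indices [4, 5, 6] (4->16, 5->1, 6->8), giving [16, 1, 8].

[16, 1, 8]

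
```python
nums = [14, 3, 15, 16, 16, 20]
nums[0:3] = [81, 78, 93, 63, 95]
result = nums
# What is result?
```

nums starts as [14, 3, 15, 16, 16, 20] (length 6). The slice nums[0:3] covers indices [0, 1, 2] with values [14, 3, 15]. Replacing that slice with [81, 78, 93, 63, 95] (different length) produces [81, 78, 93, 63, 95, 16, 16, 20].

[81, 78, 93, 63, 95, 16, 16, 20]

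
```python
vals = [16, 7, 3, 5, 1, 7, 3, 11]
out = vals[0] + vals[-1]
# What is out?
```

vals has length 8. vals[0] = 16.
vals has length 8. Negative index -1 maps to positive index 8 + (-1) = 7. vals[7] = 11.
Sum: 16 + 11 = 27.

27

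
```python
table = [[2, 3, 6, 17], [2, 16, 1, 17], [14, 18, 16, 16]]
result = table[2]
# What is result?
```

table has 3 rows. Row 2 is [14, 18, 16, 16].

[14, 18, 16, 16]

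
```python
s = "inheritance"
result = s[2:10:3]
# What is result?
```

s has length 11. The slice s[2:10:3] selects indices [2, 5, 8] (2->'h', 5->'i', 8->'n'), giving 'hin'.

'hin'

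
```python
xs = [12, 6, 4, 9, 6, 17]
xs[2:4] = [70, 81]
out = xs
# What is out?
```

xs starts as [12, 6, 4, 9, 6, 17] (length 6). The slice xs[2:4] covers indices [2, 3] with values [4, 9]. Replacing that slice with [70, 81] (same length) produces [12, 6, 70, 81, 6, 17].

[12, 6, 70, 81, 6, 17]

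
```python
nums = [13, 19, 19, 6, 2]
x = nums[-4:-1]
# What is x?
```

nums has length 5. The slice nums[-4:-1] selects indices [1, 2, 3] (1->19, 2->19, 3->6), giving [19, 19, 6].

[19, 19, 6]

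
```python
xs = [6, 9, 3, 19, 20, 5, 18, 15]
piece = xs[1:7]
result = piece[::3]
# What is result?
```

xs has length 8. The slice xs[1:7] selects indices [1, 2, 3, 4, 5, 6] (1->9, 2->3, 3->19, 4->20, 5->5, 6->18), giving [9, 3, 19, 20, 5, 18]. So piece = [9, 3, 19, 20, 5, 18]. piece has length 6. The slice piece[::3] selects indices [0, 3] (0->9, 3->20), giving [9, 20].

[9, 20]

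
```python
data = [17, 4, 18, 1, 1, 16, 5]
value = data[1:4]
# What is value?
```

data has length 7. The slice data[1:4] selects indices [1, 2, 3] (1->4, 2->18, 3->1), giving [4, 18, 1].

[4, 18, 1]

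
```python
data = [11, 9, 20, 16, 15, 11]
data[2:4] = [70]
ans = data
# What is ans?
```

data starts as [11, 9, 20, 16, 15, 11] (length 6). The slice data[2:4] covers indices [2, 3] with values [20, 16]. Replacing that slice with [70] (different length) produces [11, 9, 70, 15, 11].

[11, 9, 70, 15, 11]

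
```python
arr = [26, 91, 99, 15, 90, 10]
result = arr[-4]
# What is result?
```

arr has length 6. Negative index -4 maps to positive index 6 + (-4) = 2. arr[2] = 99.

99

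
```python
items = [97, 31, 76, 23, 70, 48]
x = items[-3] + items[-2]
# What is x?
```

items has length 6. Negative index -3 maps to positive index 6 + (-3) = 3. items[3] = 23.
items has length 6. Negative index -2 maps to positive index 6 + (-2) = 4. items[4] = 70.
Sum: 23 + 70 = 93.

93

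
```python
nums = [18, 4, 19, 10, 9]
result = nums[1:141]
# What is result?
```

nums has length 5. The slice nums[1:141] selects indices [1, 2, 3, 4] (1->4, 2->19, 3->10, 4->9), giving [4, 19, 10, 9].

[4, 19, 10, 9]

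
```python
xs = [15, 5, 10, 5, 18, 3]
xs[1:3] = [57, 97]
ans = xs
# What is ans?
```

xs starts as [15, 5, 10, 5, 18, 3] (length 6). The slice xs[1:3] covers indices [1, 2] with values [5, 10]. Replacing that slice with [57, 97] (same length) produces [15, 57, 97, 5, 18, 3].

[15, 57, 97, 5, 18, 3]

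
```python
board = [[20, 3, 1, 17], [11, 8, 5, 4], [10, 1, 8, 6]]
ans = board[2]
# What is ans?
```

board has 3 rows. Row 2 is [10, 1, 8, 6].

[10, 1, 8, 6]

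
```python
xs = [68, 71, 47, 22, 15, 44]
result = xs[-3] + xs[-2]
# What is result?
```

xs has length 6. Negative index -3 maps to positive index 6 + (-3) = 3. xs[3] = 22.
xs has length 6. Negative index -2 maps to positive index 6 + (-2) = 4. xs[4] = 15.
Sum: 22 + 15 = 37.

37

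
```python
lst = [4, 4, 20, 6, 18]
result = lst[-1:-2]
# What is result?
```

lst has length 5. The slice lst[-1:-2] resolves to an empty index range, so the result is [].

[]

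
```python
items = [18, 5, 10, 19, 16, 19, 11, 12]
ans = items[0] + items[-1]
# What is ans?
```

items has length 8. items[0] = 18.
items has length 8. Negative index -1 maps to positive index 8 + (-1) = 7. items[7] = 12.
Sum: 18 + 12 = 30.

30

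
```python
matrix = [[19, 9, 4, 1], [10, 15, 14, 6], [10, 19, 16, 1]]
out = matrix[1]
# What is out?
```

matrix has 3 rows. Row 1 is [10, 15, 14, 6].

[10, 15, 14, 6]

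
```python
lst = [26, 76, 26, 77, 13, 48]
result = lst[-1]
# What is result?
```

lst has length 6. Negative index -1 maps to positive index 6 + (-1) = 5. lst[5] = 48.

48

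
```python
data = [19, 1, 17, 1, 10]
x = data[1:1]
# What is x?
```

data has length 5. The slice data[1:1] resolves to an empty index range, so the result is [].

[]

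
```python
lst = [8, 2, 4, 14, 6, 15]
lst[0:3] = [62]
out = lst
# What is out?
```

lst starts as [8, 2, 4, 14, 6, 15] (length 6). The slice lst[0:3] covers indices [0, 1, 2] with values [8, 2, 4]. Replacing that slice with [62] (different length) produces [62, 14, 6, 15].

[62, 14, 6, 15]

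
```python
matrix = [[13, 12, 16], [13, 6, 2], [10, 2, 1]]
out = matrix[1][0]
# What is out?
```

matrix[1] = [13, 6, 2]. Taking column 0 of that row yields 13.

13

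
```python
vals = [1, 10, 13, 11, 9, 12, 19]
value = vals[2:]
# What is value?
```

vals has length 7. The slice vals[2:] selects indices [2, 3, 4, 5, 6] (2->13, 3->11, 4->9, 5->12, 6->19), giving [13, 11, 9, 12, 19].

[13, 11, 9, 12, 19]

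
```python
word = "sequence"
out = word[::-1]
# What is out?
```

word has length 8. The slice word[::-1] selects indices [7, 6, 5, 4, 3, 2, 1, 0] (7->'e', 6->'c', 5->'n', 4->'e', 3->'u', 2->'q', 1->'e', 0->'s'), giving 'ecneuqes'.

'ecneuqes'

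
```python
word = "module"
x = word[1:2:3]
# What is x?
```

word has length 6. The slice word[1:2:3] selects indices [1] (1->'o'), giving 'o'.

'o'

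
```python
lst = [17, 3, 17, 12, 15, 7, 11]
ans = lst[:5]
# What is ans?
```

lst has length 7. The slice lst[:5] selects indices [0, 1, 2, 3, 4] (0->17, 1->3, 2->17, 3->12, 4->15), giving [17, 3, 17, 12, 15].

[17, 3, 17, 12, 15]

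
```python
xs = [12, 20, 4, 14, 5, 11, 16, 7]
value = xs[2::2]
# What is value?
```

xs has length 8. The slice xs[2::2] selects indices [2, 4, 6] (2->4, 4->5, 6->16), giving [4, 5, 16].

[4, 5, 16]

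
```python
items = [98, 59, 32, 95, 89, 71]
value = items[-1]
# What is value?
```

items has length 6. Negative index -1 maps to positive index 6 + (-1) = 5. items[5] = 71.

71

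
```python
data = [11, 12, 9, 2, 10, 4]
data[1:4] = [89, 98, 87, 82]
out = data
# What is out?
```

data starts as [11, 12, 9, 2, 10, 4] (length 6). The slice data[1:4] covers indices [1, 2, 3] with values [12, 9, 2]. Replacing that slice with [89, 98, 87, 82] (different length) produces [11, 89, 98, 87, 82, 10, 4].

[11, 89, 98, 87, 82, 10, 4]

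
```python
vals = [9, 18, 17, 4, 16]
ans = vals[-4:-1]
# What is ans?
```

vals has length 5. The slice vals[-4:-1] selects indices [1, 2, 3] (1->18, 2->17, 3->4), giving [18, 17, 4].

[18, 17, 4]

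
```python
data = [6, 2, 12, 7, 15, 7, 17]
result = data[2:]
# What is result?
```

data has length 7. The slice data[2:] selects indices [2, 3, 4, 5, 6] (2->12, 3->7, 4->15, 5->7, 6->17), giving [12, 7, 15, 7, 17].

[12, 7, 15, 7, 17]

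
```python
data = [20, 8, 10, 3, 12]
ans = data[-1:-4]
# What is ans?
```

data has length 5. The slice data[-1:-4] resolves to an empty index range, so the result is [].

[]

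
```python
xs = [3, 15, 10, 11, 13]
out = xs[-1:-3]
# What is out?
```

xs has length 5. The slice xs[-1:-3] resolves to an empty index range, so the result is [].

[]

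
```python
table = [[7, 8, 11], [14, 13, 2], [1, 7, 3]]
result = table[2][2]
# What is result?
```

table[2] = [1, 7, 3]. Taking column 2 of that row yields 3.

3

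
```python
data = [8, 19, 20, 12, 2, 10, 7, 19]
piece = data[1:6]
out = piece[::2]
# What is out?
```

data has length 8. The slice data[1:6] selects indices [1, 2, 3, 4, 5] (1->19, 2->20, 3->12, 4->2, 5->10), giving [19, 20, 12, 2, 10]. So piece = [19, 20, 12, 2, 10]. piece has length 5. The slice piece[::2] selects indices [0, 2, 4] (0->19, 2->12, 4->10), giving [19, 12, 10].

[19, 12, 10]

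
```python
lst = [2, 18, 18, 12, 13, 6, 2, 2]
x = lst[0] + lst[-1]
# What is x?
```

lst has length 8. lst[0] = 2.
lst has length 8. Negative index -1 maps to positive index 8 + (-1) = 7. lst[7] = 2.
Sum: 2 + 2 = 4.

4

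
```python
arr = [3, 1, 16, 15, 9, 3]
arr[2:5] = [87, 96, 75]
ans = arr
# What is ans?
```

arr starts as [3, 1, 16, 15, 9, 3] (length 6). The slice arr[2:5] covers indices [2, 3, 4] with values [16, 15, 9]. Replacing that slice with [87, 96, 75] (same length) produces [3, 1, 87, 96, 75, 3].

[3, 1, 87, 96, 75, 3]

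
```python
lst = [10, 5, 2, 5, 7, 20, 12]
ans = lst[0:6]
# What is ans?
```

lst has length 7. The slice lst[0:6] selects indices [0, 1, 2, 3, 4, 5] (0->10, 1->5, 2->2, 3->5, 4->7, 5->20), giving [10, 5, 2, 5, 7, 20].

[10, 5, 2, 5, 7, 20]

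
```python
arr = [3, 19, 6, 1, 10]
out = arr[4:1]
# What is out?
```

arr has length 5. The slice arr[4:1] resolves to an empty index range, so the result is [].

[]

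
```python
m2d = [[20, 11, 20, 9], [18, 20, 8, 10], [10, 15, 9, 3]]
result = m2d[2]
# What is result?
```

m2d has 3 rows. Row 2 is [10, 15, 9, 3].

[10, 15, 9, 3]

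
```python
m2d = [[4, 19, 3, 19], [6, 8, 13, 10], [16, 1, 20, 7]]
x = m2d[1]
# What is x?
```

m2d has 3 rows. Row 1 is [6, 8, 13, 10].

[6, 8, 13, 10]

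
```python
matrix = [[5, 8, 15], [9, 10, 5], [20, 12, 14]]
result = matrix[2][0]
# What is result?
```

matrix[2] = [20, 12, 14]. Taking column 0 of that row yields 20.

20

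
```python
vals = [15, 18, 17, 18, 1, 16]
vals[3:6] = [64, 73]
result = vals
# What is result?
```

vals starts as [15, 18, 17, 18, 1, 16] (length 6). The slice vals[3:6] covers indices [3, 4, 5] with values [18, 1, 16]. Replacing that slice with [64, 73] (different length) produces [15, 18, 17, 64, 73].

[15, 18, 17, 64, 73]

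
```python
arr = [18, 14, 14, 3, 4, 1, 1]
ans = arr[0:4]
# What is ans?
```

arr has length 7. The slice arr[0:4] selects indices [0, 1, 2, 3] (0->18, 1->14, 2->14, 3->3), giving [18, 14, 14, 3].

[18, 14, 14, 3]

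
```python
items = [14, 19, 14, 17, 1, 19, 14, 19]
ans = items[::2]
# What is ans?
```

items has length 8. The slice items[::2] selects indices [0, 2, 4, 6] (0->14, 2->14, 4->1, 6->14), giving [14, 14, 1, 14].

[14, 14, 1, 14]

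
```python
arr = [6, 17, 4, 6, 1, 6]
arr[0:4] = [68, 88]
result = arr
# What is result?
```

arr starts as [6, 17, 4, 6, 1, 6] (length 6). The slice arr[0:4] covers indices [0, 1, 2, 3] with values [6, 17, 4, 6]. Replacing that slice with [68, 88] (different length) produces [68, 88, 1, 6].

[68, 88, 1, 6]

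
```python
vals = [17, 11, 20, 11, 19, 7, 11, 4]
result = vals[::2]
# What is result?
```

vals has length 8. The slice vals[::2] selects indices [0, 2, 4, 6] (0->17, 2->20, 4->19, 6->11), giving [17, 20, 19, 11].

[17, 20, 19, 11]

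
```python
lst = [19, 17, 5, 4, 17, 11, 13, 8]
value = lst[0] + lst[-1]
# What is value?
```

lst has length 8. lst[0] = 19.
lst has length 8. Negative index -1 maps to positive index 8 + (-1) = 7. lst[7] = 8.
Sum: 19 + 8 = 27.

27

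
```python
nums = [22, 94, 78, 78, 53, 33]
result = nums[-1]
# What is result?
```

nums has length 6. Negative index -1 maps to positive index 6 + (-1) = 5. nums[5] = 33.

33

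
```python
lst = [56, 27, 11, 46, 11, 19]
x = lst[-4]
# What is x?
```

lst has length 6. Negative index -4 maps to positive index 6 + (-4) = 2. lst[2] = 11.

11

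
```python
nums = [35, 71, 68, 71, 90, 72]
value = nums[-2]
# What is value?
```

nums has length 6. Negative index -2 maps to positive index 6 + (-2) = 4. nums[4] = 90.

90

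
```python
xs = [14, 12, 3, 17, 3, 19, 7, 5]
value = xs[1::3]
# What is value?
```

xs has length 8. The slice xs[1::3] selects indices [1, 4, 7] (1->12, 4->3, 7->5), giving [12, 3, 5].

[12, 3, 5]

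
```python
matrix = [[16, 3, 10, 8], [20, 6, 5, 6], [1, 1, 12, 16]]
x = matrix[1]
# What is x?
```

matrix has 3 rows. Row 1 is [20, 6, 5, 6].

[20, 6, 5, 6]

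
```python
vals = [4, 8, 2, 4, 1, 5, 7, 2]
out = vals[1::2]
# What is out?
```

vals has length 8. The slice vals[1::2] selects indices [1, 3, 5, 7] (1->8, 3->4, 5->5, 7->2), giving [8, 4, 5, 2].

[8, 4, 5, 2]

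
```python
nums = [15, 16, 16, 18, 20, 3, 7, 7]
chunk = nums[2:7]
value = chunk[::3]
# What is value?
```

nums has length 8. The slice nums[2:7] selects indices [2, 3, 4, 5, 6] (2->16, 3->18, 4->20, 5->3, 6->7), giving [16, 18, 20, 3, 7]. So chunk = [16, 18, 20, 3, 7]. chunk has length 5. The slice chunk[::3] selects indices [0, 3] (0->16, 3->3), giving [16, 3].

[16, 3]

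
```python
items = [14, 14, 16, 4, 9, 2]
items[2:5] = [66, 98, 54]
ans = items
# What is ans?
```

items starts as [14, 14, 16, 4, 9, 2] (length 6). The slice items[2:5] covers indices [2, 3, 4] with values [16, 4, 9]. Replacing that slice with [66, 98, 54] (same length) produces [14, 14, 66, 98, 54, 2].

[14, 14, 66, 98, 54, 2]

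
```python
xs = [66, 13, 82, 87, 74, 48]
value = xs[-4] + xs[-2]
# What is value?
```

xs has length 6. Negative index -4 maps to positive index 6 + (-4) = 2. xs[2] = 82.
xs has length 6. Negative index -2 maps to positive index 6 + (-2) = 4. xs[4] = 74.
Sum: 82 + 74 = 156.

156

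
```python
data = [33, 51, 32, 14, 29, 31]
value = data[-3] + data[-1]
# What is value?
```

data has length 6. Negative index -3 maps to positive index 6 + (-3) = 3. data[3] = 14.
data has length 6. Negative index -1 maps to positive index 6 + (-1) = 5. data[5] = 31.
Sum: 14 + 31 = 45.

45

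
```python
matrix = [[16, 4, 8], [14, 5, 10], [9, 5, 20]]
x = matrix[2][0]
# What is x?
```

matrix[2] = [9, 5, 20]. Taking column 0 of that row yields 9.

9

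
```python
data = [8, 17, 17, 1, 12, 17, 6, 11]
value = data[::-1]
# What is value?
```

data has length 8. The slice data[::-1] selects indices [7, 6, 5, 4, 3, 2, 1, 0] (7->11, 6->6, 5->17, 4->12, 3->1, 2->17, 1->17, 0->8), giving [11, 6, 17, 12, 1, 17, 17, 8].

[11, 6, 17, 12, 1, 17, 17, 8]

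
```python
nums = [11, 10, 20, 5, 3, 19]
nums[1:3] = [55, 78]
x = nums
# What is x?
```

nums starts as [11, 10, 20, 5, 3, 19] (length 6). The slice nums[1:3] covers indices [1, 2] with values [10, 20]. Replacing that slice with [55, 78] (same length) produces [11, 55, 78, 5, 3, 19].

[11, 55, 78, 5, 3, 19]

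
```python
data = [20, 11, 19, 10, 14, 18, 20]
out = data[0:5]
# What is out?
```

data has length 7. The slice data[0:5] selects indices [0, 1, 2, 3, 4] (0->20, 1->11, 2->19, 3->10, 4->14), giving [20, 11, 19, 10, 14].

[20, 11, 19, 10, 14]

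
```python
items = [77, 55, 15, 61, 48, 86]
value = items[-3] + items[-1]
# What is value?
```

items has length 6. Negative index -3 maps to positive index 6 + (-3) = 3. items[3] = 61.
items has length 6. Negative index -1 maps to positive index 6 + (-1) = 5. items[5] = 86.
Sum: 61 + 86 = 147.

147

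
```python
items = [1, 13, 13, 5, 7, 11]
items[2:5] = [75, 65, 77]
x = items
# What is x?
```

items starts as [1, 13, 13, 5, 7, 11] (length 6). The slice items[2:5] covers indices [2, 3, 4] with values [13, 5, 7]. Replacing that slice with [75, 65, 77] (same length) produces [1, 13, 75, 65, 77, 11].

[1, 13, 75, 65, 77, 11]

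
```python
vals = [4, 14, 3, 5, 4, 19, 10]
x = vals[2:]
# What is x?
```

vals has length 7. The slice vals[2:] selects indices [2, 3, 4, 5, 6] (2->3, 3->5, 4->4, 5->19, 6->10), giving [3, 5, 4, 19, 10].

[3, 5, 4, 19, 10]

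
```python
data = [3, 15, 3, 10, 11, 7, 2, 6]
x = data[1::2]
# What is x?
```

data has length 8. The slice data[1::2] selects indices [1, 3, 5, 7] (1->15, 3->10, 5->7, 7->6), giving [15, 10, 7, 6].

[15, 10, 7, 6]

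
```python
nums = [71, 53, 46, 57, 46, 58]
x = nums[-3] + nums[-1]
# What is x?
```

nums has length 6. Negative index -3 maps to positive index 6 + (-3) = 3. nums[3] = 57.
nums has length 6. Negative index -1 maps to positive index 6 + (-1) = 5. nums[5] = 58.
Sum: 57 + 58 = 115.

115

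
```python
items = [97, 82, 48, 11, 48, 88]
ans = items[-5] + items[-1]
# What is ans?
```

items has length 6. Negative index -5 maps to positive index 6 + (-5) = 1. items[1] = 82.
items has length 6. Negative index -1 maps to positive index 6 + (-1) = 5. items[5] = 88.
Sum: 82 + 88 = 170.

170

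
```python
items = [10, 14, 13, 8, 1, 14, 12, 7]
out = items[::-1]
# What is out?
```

items has length 8. The slice items[::-1] selects indices [7, 6, 5, 4, 3, 2, 1, 0] (7->7, 6->12, 5->14, 4->1, 3->8, 2->13, 1->14, 0->10), giving [7, 12, 14, 1, 8, 13, 14, 10].

[7, 12, 14, 1, 8, 13, 14, 10]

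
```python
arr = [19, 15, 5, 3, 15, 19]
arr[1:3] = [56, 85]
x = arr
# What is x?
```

arr starts as [19, 15, 5, 3, 15, 19] (length 6). The slice arr[1:3] covers indices [1, 2] with values [15, 5]. Replacing that slice with [56, 85] (same length) produces [19, 56, 85, 3, 15, 19].

[19, 56, 85, 3, 15, 19]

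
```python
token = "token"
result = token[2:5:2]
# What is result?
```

token has length 5. The slice token[2:5:2] selects indices [2, 4] (2->'k', 4->'n'), giving 'kn'.

'kn'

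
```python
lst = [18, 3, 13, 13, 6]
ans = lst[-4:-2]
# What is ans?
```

lst has length 5. The slice lst[-4:-2] selects indices [1, 2] (1->3, 2->13), giving [3, 13].

[3, 13]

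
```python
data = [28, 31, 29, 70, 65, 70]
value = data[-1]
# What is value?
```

data has length 6. Negative index -1 maps to positive index 6 + (-1) = 5. data[5] = 70.

70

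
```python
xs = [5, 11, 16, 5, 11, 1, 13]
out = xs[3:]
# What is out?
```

xs has length 7. The slice xs[3:] selects indices [3, 4, 5, 6] (3->5, 4->11, 5->1, 6->13), giving [5, 11, 1, 13].

[5, 11, 1, 13]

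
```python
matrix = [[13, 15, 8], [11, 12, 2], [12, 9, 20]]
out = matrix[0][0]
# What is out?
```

matrix[0] = [13, 15, 8]. Taking column 0 of that row yields 13.

13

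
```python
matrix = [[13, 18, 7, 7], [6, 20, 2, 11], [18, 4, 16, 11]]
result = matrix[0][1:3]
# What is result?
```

matrix[0] = [13, 18, 7, 7]. matrix[0] has length 4. The slice matrix[0][1:3] selects indices [1, 2] (1->18, 2->7), giving [18, 7].

[18, 7]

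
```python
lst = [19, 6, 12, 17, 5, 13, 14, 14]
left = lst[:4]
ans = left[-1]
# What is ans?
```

lst has length 8. The slice lst[:4] selects indices [0, 1, 2, 3] (0->19, 1->6, 2->12, 3->17), giving [19, 6, 12, 17]. So left = [19, 6, 12, 17]. Then left[-1] = 17.

17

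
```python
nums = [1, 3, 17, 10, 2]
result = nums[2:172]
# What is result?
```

nums has length 5. The slice nums[2:172] selects indices [2, 3, 4] (2->17, 3->10, 4->2), giving [17, 10, 2].

[17, 10, 2]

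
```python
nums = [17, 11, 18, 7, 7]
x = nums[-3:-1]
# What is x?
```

nums has length 5. The slice nums[-3:-1] selects indices [2, 3] (2->18, 3->7), giving [18, 7].

[18, 7]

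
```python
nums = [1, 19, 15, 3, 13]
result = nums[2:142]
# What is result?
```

nums has length 5. The slice nums[2:142] selects indices [2, 3, 4] (2->15, 3->3, 4->13), giving [15, 3, 13].

[15, 3, 13]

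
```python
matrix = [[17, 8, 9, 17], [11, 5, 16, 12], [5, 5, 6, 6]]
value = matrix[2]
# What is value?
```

matrix has 3 rows. Row 2 is [5, 5, 6, 6].

[5, 5, 6, 6]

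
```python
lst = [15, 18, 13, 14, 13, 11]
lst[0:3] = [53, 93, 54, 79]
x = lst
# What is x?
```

lst starts as [15, 18, 13, 14, 13, 11] (length 6). The slice lst[0:3] covers indices [0, 1, 2] with values [15, 18, 13]. Replacing that slice with [53, 93, 54, 79] (different length) produces [53, 93, 54, 79, 14, 13, 11].

[53, 93, 54, 79, 14, 13, 11]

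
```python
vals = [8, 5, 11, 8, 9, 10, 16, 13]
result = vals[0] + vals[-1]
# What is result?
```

vals has length 8. vals[0] = 8.
vals has length 8. Negative index -1 maps to positive index 8 + (-1) = 7. vals[7] = 13.
Sum: 8 + 13 = 21.

21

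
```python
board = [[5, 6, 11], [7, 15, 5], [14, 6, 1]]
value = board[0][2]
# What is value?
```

board[0] = [5, 6, 11]. Taking column 2 of that row yields 11.

11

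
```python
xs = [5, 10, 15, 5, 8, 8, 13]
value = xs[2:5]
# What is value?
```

xs has length 7. The slice xs[2:5] selects indices [2, 3, 4] (2->15, 3->5, 4->8), giving [15, 5, 8].

[15, 5, 8]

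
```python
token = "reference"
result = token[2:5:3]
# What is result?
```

token has length 9. The slice token[2:5:3] selects indices [2] (2->'f'), giving 'f'.

'f'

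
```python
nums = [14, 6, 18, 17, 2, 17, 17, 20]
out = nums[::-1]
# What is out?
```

nums has length 8. The slice nums[::-1] selects indices [7, 6, 5, 4, 3, 2, 1, 0] (7->20, 6->17, 5->17, 4->2, 3->17, 2->18, 1->6, 0->14), giving [20, 17, 17, 2, 17, 18, 6, 14].

[20, 17, 17, 2, 17, 18, 6, 14]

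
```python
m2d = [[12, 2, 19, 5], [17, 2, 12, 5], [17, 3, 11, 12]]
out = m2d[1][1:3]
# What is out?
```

m2d[1] = [17, 2, 12, 5]. m2d[1] has length 4. The slice m2d[1][1:3] selects indices [1, 2] (1->2, 2->12), giving [2, 12].

[2, 12]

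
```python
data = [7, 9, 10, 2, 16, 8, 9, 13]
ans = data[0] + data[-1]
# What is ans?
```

data has length 8. data[0] = 7.
data has length 8. Negative index -1 maps to positive index 8 + (-1) = 7. data[7] = 13.
Sum: 7 + 13 = 20.

20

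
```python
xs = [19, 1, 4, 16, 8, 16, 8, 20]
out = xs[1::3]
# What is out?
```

xs has length 8. The slice xs[1::3] selects indices [1, 4, 7] (1->1, 4->8, 7->20), giving [1, 8, 20].

[1, 8, 20]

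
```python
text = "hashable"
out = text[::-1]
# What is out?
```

text has length 8. The slice text[::-1] selects indices [7, 6, 5, 4, 3, 2, 1, 0] (7->'e', 6->'l', 5->'b', 4->'a', 3->'h', 2->'s', 1->'a', 0->'h'), giving 'elbahsah'.

'elbahsah'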